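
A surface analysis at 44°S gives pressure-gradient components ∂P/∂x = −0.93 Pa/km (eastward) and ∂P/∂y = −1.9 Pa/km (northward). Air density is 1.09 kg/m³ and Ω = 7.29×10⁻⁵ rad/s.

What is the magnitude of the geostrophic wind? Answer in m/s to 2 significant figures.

19 m/s

Coriolis parameter at 44°S:
f = 2Ω sin φ = 2 × 7.29×10⁻⁵ × sin 44° = 1.01×10⁻⁴ s⁻¹
In the Southern Hemisphere f is negative: f = −1.01×10⁻⁴ s⁻¹.
Component geostrophic relations (x east, y north):
u_g = −(1/(fρ)) ∂P/∂y,  v_g = (1/(fρ)) ∂P/∂x
u_g = −(−1.9×10⁻³)/(−1.01×10⁻⁴ × 1.09) = −17.2 m/s;  v_g = (−0.93×10⁻³)/(−1.01×10⁻⁴ × 1.09) = 8.42 m/s
|V_g| = √(u_g² + v_g²) = 19.2 m/s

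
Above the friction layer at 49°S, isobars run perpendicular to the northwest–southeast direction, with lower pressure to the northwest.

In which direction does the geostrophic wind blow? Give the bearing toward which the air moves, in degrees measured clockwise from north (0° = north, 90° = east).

225°

The pressure-gradient force points toward the northwest (bearing 315°).
Geostrophic balance: in the Southern Hemisphere the Coriolis force deflects motion to the left, so the geostrophic wind blows 90° to the left of the pressure-gradient force (low pressure on the right).
Rotating 315° by 90° counterclockwise gives 225° — the wind blows toward the southwest.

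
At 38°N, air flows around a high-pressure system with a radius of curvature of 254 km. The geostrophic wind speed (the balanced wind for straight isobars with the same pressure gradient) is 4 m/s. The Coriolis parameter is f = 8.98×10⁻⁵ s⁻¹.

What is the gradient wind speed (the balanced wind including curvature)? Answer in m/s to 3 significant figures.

Around a high, pressure-gradient force acts outward with centrifugal, so Coriolis balances both:
fV = (1/ρ)|∂P/∂n| + V²/R  →  V² − fR·V + fR·V_g = 0
With fR = 8.98×10⁻⁵ × 254×10³ m = 22.8 m/s:
V = [fR − √((fR)² − 4 fR V_g)]/2 = [22.8 − √(22.8² − 4×22.8×4)]/2 = 5.17 m/s
Supergeostrophic (V > V_g = 4 m/s), as expected around a high.

5.17 m/s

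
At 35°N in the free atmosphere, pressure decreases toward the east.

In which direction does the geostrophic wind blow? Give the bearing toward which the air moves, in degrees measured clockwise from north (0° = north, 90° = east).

The pressure-gradient force points toward the east (bearing 090°).
Geostrophic balance: in the Northern Hemisphere the Coriolis force deflects motion to the right, so the geostrophic wind blows 90° to the right of the pressure-gradient force (low pressure on the left).
Rotating 090° by 90° clockwise gives 180° — the wind blows toward the south.

180°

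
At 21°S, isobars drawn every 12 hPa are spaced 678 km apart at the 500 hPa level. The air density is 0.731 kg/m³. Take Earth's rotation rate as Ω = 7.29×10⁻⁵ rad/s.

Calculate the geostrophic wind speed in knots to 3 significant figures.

Coriolis parameter at 21°S:
f = 2Ω sin φ = 2 × 7.29×10⁻⁵ × sin 21° = 5.23×10⁻⁵ s⁻¹
Pressure gradient: |∂P/∂n| = 1200 Pa / 678000 m = 1.77×10⁻³ Pa/m
Geostrophic balance (pressure-gradient force = Coriolis force):
V_g = (1/(fρ)) |∂P/∂n| = 1.77×10⁻³ / (5.23×10⁻⁵ × 0.731) = 46.3 m/s
Converting: 46.3 m/s × 1.944 = 90.1 knots

90.1 knots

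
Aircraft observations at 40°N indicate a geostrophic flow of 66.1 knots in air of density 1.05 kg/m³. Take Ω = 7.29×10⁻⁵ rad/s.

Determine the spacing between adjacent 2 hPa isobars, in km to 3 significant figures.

59.8 km

Coriolis parameter at 40°N:
f = 2Ω sin φ = 2 × 7.29×10⁻⁵ × sin 40° = 9.37×10⁻⁵ s⁻¹
Wind speed in SI: 66.1 knots = 34.0 m/s
Geostrophic balance rearranged: |∂P/∂n| = f ρ V_g
|∂P/∂n| = 9.37×10⁻⁵ × 1.05 × 34.0 = 3.35×10⁻³ Pa/m
Isobar spacing: Δn = ΔP/|∂P/∂n| = 200 Pa / 3.35×10⁻³ Pa/m = 59769 m ≈ 59.8 km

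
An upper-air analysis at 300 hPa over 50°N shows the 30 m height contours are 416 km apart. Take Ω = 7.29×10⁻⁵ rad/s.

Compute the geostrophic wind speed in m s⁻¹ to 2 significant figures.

Coriolis parameter at 50°N:
f = 2Ω sin φ = 2 × 7.29×10⁻⁵ × sin 50° = 1.12×10⁻⁴ s⁻¹
Height gradient: |∂Z/∂n| = 30 m / 416000 m = 7.21×10⁻⁵
On a pressure surface, geostrophic balance gives V_g = (g/f)|∂Z/∂n|:
V_g = 9.81 × 7.21×10⁻⁵ / 1.12×10⁻⁴ = 6.33 m/s

6.3 m s⁻¹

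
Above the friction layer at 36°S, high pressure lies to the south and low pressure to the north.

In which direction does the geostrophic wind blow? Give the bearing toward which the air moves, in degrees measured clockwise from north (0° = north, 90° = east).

270°

The pressure-gradient force points toward the north (bearing 000°).
Geostrophic balance: in the Southern Hemisphere the Coriolis force deflects motion to the left, so the geostrophic wind blows 90° to the left of the pressure-gradient force (low pressure on the right).
Rotating 000° by 90° counterclockwise gives 270° — the wind blows toward the west.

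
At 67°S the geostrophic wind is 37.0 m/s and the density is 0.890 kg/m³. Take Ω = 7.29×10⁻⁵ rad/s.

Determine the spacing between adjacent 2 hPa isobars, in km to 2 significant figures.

Coriolis parameter at 67°S:
f = 2Ω sin φ = 2 × 7.29×10⁻⁵ × sin 67° = 1.34×10⁻⁴ s⁻¹
Geostrophic balance rearranged: |∂P/∂n| = f ρ V_g
|∂P/∂n| = 1.34×10⁻⁴ × 0.890 × 37.0 = 4.42×10⁻³ Pa/m
Isobar spacing: Δn = ΔP/|∂P/∂n| = 200 Pa / 4.42×10⁻³ Pa/m = 45254 m ≈ 45 km

45 km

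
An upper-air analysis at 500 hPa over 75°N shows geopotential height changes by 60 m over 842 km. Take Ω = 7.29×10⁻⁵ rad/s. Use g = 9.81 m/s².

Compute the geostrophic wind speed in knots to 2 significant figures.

Coriolis parameter at 75°N:
f = 2Ω sin φ = 2 × 7.29×10⁻⁵ × sin 75° = 1.41×10⁻⁴ s⁻¹
Height gradient: |∂Z/∂n| = 60 m / 842000 m = 7.13×10⁻⁵
On a pressure surface, geostrophic balance gives V_g = (g/f)|∂Z/∂n|:
V_g = 9.81 × 7.13×10⁻⁵ / 1.41×10⁻⁴ = 4.96 m/s
Converting: 4.96 m/s × 1.944 = 9.6 knots

9.6 knots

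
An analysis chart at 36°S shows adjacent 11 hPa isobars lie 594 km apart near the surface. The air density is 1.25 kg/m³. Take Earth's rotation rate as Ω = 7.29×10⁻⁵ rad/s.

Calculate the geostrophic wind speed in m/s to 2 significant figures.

Coriolis parameter at 36°S:
f = 2Ω sin φ = 2 × 7.29×10⁻⁵ × sin 36° = 8.57×10⁻⁵ s⁻¹
Pressure gradient: |∂P/∂n| = 1100 Pa / 594000 m = 1.85×10⁻³ Pa/m
Geostrophic balance (pressure-gradient force = Coriolis force):
V_g = (1/(fρ)) |∂P/∂n| = 1.85×10⁻³ / (8.57×10⁻⁵ × 1.25) = 17.3 m/s

17 m/s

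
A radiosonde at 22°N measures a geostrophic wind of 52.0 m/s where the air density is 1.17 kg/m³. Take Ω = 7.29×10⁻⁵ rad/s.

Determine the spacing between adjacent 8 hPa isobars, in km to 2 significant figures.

Coriolis parameter at 22°N:
f = 2Ω sin φ = 2 × 7.29×10⁻⁵ × sin 22° = 5.46×10⁻⁵ s⁻¹
Geostrophic balance rearranged: |∂P/∂n| = f ρ V_g
|∂P/∂n| = 5.46×10⁻⁵ × 1.17 × 52.0 = 3.32×10⁻³ Pa/m
Isobar spacing: Δn = ΔP/|∂P/∂n| = 800 Pa / 3.32×10⁻³ Pa/m = 240751 m ≈ 240 km

240 km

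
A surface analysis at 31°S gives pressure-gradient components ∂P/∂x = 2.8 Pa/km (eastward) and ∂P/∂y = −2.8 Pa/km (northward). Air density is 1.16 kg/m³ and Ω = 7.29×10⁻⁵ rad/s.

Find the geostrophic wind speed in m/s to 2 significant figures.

45 m/s

Coriolis parameter at 31°S:
f = 2Ω sin φ = 2 × 7.29×10⁻⁵ × sin 31° = 7.51×10⁻⁵ s⁻¹
In the Southern Hemisphere f is negative: f = −7.51×10⁻⁵ s⁻¹.
Component geostrophic relations (x east, y north):
u_g = −(1/(fρ)) ∂P/∂y,  v_g = (1/(fρ)) ∂P/∂x
u_g = −(−2.8×10⁻³)/(−7.51×10⁻⁵ × 1.16) = −32.1 m/s;  v_g = (2.8×10⁻³)/(−7.51×10⁻⁵ × 1.16) = −32.1 m/s
|V_g| = √(u_g² + v_g²) = 45.5 m/s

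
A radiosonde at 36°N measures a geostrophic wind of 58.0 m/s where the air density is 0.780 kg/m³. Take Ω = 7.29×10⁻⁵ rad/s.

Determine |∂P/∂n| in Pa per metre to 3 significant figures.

3.88×10⁻³ Pa/m

Coriolis parameter at 36°N:
f = 2Ω sin φ = 2 × 7.29×10⁻⁵ × sin 36° = 8.57×10⁻⁵ s⁻¹
Geostrophic balance rearranged: |∂P/∂n| = f ρ V_g
|∂P/∂n| = 8.57×10⁻⁵ × 0.780 × 58.0 = 3.88×10⁻³ Pa/m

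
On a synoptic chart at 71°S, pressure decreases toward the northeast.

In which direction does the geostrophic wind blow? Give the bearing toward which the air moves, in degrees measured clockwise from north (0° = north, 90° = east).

The pressure-gradient force points toward the northeast (bearing 045°).
Geostrophic balance: in the Southern Hemisphere the Coriolis force deflects motion to the left, so the geostrophic wind blows 90° to the left of the pressure-gradient force (low pressure on the right).
Rotating 045° by 90° counterclockwise gives 315° — the wind blows toward the northwest.

315°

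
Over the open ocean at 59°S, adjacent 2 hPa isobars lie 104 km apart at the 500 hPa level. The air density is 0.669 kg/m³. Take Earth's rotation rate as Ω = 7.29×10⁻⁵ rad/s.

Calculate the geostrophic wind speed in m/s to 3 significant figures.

23.0 m/s

Coriolis parameter at 59°S:
f = 2Ω sin φ = 2 × 7.29×10⁻⁵ × sin 59° = 1.25×10⁻⁴ s⁻¹
Pressure gradient: |∂P/∂n| = 200 Pa / 104000 m = 1.92×10⁻³ Pa/m
Geostrophic balance (pressure-gradient force = Coriolis force):
V_g = (1/(fρ)) |∂P/∂n| = 1.92×10⁻³ / (1.25×10⁻⁴ × 0.669) = 23.0 m/s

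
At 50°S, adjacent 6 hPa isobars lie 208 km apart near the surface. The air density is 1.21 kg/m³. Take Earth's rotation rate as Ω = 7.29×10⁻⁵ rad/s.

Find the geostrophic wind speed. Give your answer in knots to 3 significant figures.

41.5 knots

Coriolis parameter at 50°S:
f = 2Ω sin φ = 2 × 7.29×10⁻⁵ × sin 50° = 1.12×10⁻⁴ s⁻¹
Pressure gradient: |∂P/∂n| = 600 Pa / 208000 m = 2.88×10⁻³ Pa/m
Geostrophic balance (pressure-gradient force = Coriolis force):
V_g = (1/(fρ)) |∂P/∂n| = 2.88×10⁻³ / (1.12×10⁻⁴ × 1.21) = 21.3 m/s
Converting: 21.3 m/s × 1.944 = 41.5 knots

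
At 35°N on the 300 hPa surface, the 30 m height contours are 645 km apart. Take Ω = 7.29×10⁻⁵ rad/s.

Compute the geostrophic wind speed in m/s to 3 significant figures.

Coriolis parameter at 35°N:
f = 2Ω sin φ = 2 × 7.29×10⁻⁵ × sin 35° = 8.36×10⁻⁵ s⁻¹
Height gradient: |∂Z/∂n| = 30 m / 645000 m = 4.65×10⁻⁵
On a pressure surface, geostrophic balance gives V_g = (g/f)|∂Z/∂n|:
V_g = 9.81 × 4.65×10⁻⁵ / 8.36×10⁻⁵ = 5.46 m/s

5.46 m/s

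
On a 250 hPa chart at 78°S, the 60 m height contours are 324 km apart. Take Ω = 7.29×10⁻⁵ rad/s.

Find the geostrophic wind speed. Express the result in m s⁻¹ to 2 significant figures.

13 m s⁻¹

Coriolis parameter at 78°S:
f = 2Ω sin φ = 2 × 7.29×10⁻⁵ × sin 78° = 1.43×10⁻⁴ s⁻¹
Height gradient: |∂Z/∂n| = 60 m / 324000 m = 1.85×10⁻⁴
On a pressure surface, geostrophic balance gives V_g = (g/f)|∂Z/∂n|:
V_g = 9.81 × 1.85×10⁻⁴ / 1.43×10⁻⁴ = 12.7 m/s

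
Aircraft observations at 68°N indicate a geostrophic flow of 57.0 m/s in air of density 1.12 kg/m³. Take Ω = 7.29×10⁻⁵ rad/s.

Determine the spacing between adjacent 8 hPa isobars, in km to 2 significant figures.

93 km

Coriolis parameter at 68°N:
f = 2Ω sin φ = 2 × 7.29×10⁻⁵ × sin 68° = 1.35×10⁻⁴ s⁻¹
Geostrophic balance rearranged: |∂P/∂n| = f ρ V_g
|∂P/∂n| = 1.35×10⁻⁴ × 1.12 × 57.0 = 8.63×10⁻³ Pa/m
Isobar spacing: Δn = ΔP/|∂P/∂n| = 800 Pa / 8.63×10⁻³ Pa/m = 92699 m ≈ 93 km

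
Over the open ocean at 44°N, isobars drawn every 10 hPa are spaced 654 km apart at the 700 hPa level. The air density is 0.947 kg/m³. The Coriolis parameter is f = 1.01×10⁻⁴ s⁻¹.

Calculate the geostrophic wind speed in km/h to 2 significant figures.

Pressure gradient: |∂P/∂n| = 1000 Pa / 654000 m = 1.53×10⁻³ Pa/m
Geostrophic balance (pressure-gradient force = Coriolis force):
V_g = (1/(fρ)) |∂P/∂n| = 1.53×10⁻³ / (1.01×10⁻⁴ × 0.947) = 16.0 m/s
Converting: 16.0 m/s × 3.6 = 58 km/h

58 km/h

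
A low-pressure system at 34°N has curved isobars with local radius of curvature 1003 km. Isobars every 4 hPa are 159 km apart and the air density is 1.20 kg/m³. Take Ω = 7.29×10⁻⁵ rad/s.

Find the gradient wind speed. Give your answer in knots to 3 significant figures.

39.9 knots

Coriolis parameter at 34°N:
f = 2Ω sin φ = 2 × 7.29×10⁻⁵ × sin 34° = 8.15×10⁻⁵ s⁻¹
Pressure gradient: |∂P/∂n| = 400 Pa / 159000 m = 2.52×10⁻³ Pa/m
Geostrophic speed: V_g = |∂P/∂n|/(fρ) = 2.52×10⁻³/(8.15×10⁻⁵ × 1.20) = 25.7 m/s
Around a low, centrifugal force acts outward with Coriolis, so pressure-gradient force balances both:
(1/ρ)|∂P/∂n| = fV + V²/R  →  V² + fR·V − fR·V_g = 0
With fR = 8.15×10⁻⁵ × 1003×10³ m = 81.8 m/s:
V = [−fR + √((fR)² + 4 fR V_g)]/2 = [−81.8 + √(81.8² + 4×81.8×25.7)]/2 = 20.5 m/s
Subgeostrophic (V < V_g = 25.7 m/s), as expected around a low.
Converting: 20.5 m/s × 1.944 = 39.9 knots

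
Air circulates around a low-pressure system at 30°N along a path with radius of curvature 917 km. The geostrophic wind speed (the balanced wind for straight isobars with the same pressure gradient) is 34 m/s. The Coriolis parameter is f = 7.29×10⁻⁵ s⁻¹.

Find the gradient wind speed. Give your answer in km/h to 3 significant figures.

89.3 km/h

Around a low, centrifugal force acts outward with Coriolis, so pressure-gradient force balances both:
(1/ρ)|∂P/∂n| = fV + V²/R  →  V² + fR·V − fR·V_g = 0
With fR = 7.29×10⁻⁵ × 917×10³ m = 66.8 m/s:
V = [−fR + √((fR)² + 4 fR V_g)]/2 = [−66.8 + √(66.8² + 4×66.8×34)]/2 = 24.8 m/s
Subgeostrophic (V < V_g = 34 m/s), as expected around a low.
Converting: 24.8 m/s × 3.6 = 89.3 km/h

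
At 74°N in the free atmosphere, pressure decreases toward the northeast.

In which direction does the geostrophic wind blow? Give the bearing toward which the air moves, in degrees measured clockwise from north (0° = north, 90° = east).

135°

The pressure-gradient force points toward the northeast (bearing 045°).
Geostrophic balance: in the Northern Hemisphere the Coriolis force deflects motion to the right, so the geostrophic wind blows 90° to the right of the pressure-gradient force (low pressure on the left).
Rotating 045° by 90° clockwise gives 135° — the wind blows toward the southeast.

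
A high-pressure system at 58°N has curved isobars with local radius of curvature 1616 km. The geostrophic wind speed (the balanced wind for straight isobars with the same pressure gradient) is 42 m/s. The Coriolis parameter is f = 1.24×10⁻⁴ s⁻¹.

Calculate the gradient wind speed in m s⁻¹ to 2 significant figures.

Around a high, pressure-gradient force acts outward with centrifugal, so Coriolis balances both:
fV = (1/ρ)|∂P/∂n| + V²/R  →  V² − fR·V + fR·V_g = 0
With fR = 1.24×10⁻⁴ × 1616×10³ m = 200 m/s:
V = [fR − √((fR)² − 4 fR V_g)]/2 = [200 − √(200² − 4×200×42)]/2 = 59.9 m/s
Supergeostrophic (V > V_g = 42 m/s), as expected around a high.

60 m s⁻¹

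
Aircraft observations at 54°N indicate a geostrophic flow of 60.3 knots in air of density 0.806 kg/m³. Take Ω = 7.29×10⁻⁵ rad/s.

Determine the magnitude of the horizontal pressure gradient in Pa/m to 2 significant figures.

2.9×10⁻³ Pa/m

Coriolis parameter at 54°N:
f = 2Ω sin φ = 2 × 7.29×10⁻⁵ × sin 54° = 1.18×10⁻⁴ s⁻¹
Wind speed in SI: 60.3 knots = 31.0 m/s
Geostrophic balance rearranged: |∂P/∂n| = f ρ V_g
|∂P/∂n| = 1.18×10⁻⁴ × 0.806 × 31.0 = 2.95×10⁻³ Pa/m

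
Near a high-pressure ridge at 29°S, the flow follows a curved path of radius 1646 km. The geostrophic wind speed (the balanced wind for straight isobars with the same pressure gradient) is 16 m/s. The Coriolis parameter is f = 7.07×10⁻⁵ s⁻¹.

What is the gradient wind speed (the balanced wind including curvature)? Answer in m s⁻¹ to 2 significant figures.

19 m s⁻¹

Around a high, pressure-gradient force acts outward with centrifugal, so Coriolis balances both:
fV = (1/ρ)|∂P/∂n| + V²/R  →  V² − fR·V + fR·V_g = 0
With fR = 7.07×10⁻⁵ × 1646×10³ m = 116 m/s:
V = [fR − √((fR)² − 4 fR V_g)]/2 = [116 − √(116² − 4×116×16)]/2 = 19.2 m/s
Supergeostrophic (V > V_g = 16 m/s), as expected around a high.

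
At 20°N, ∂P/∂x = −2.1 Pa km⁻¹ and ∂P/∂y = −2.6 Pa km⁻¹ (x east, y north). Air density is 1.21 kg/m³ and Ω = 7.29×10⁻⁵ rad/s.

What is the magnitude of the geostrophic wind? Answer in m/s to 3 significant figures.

Coriolis parameter at 20°N:
f = 2Ω sin φ = 2 × 7.29×10⁻⁵ × sin 20° = 4.99×10⁻⁵ s⁻¹
Component geostrophic relations (x east, y north):
u_g = −(1/(fρ)) ∂P/∂y,  v_g = (1/(fρ)) ∂P/∂x
u_g = −(−2.6×10⁻³)/(4.99×10⁻⁵ × 1.21) = 43.1 m/s;  v_g = (−2.1×10⁻³)/(4.99×10⁻⁵ × 1.21) = −34.8 m/s
|V_g| = √(u_g² + v_g²) = 55.4 m/s

55.4 m/s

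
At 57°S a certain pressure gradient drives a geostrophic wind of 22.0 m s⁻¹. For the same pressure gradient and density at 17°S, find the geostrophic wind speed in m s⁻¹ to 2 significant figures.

63 m s⁻¹

With the same pressure gradient and density, V_g ∝ 1/f ∝ 1/sin φ.
V₂ = V₁ · sin φ₁ / sin φ₂ = 22.0 × sin 57° / sin 17°
V₂ = 22.0 × 0.8387/0.2924 = 63 m s⁻¹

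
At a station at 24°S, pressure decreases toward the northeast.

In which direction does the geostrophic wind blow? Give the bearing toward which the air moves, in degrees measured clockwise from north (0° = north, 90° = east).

315°

The pressure-gradient force points toward the northeast (bearing 045°).
Geostrophic balance: in the Southern Hemisphere the Coriolis force deflects motion to the left, so the geostrophic wind blows 90° to the left of the pressure-gradient force (low pressure on the right).
Rotating 045° by 90° counterclockwise gives 315° — the wind blows toward the northwest.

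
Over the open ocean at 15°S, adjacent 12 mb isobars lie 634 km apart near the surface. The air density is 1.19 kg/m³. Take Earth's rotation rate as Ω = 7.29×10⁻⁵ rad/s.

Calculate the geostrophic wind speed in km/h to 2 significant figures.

150 km/h

Coriolis parameter at 15°S:
f = 2Ω sin φ = 2 × 7.29×10⁻⁵ × sin 15° = 3.77×10⁻⁵ s⁻¹
Pressure gradient: |∂P/∂n| = 1200 Pa / 634000 m = 1.89×10⁻³ Pa/m
Geostrophic balance (pressure-gradient force = Coriolis force):
V_g = (1/(fρ)) |∂P/∂n| = 1.89×10⁻³ / (3.77×10⁻⁵ × 1.19) = 42.1 m/s
Converting: 42.1 m/s × 3.6 = 150 km/h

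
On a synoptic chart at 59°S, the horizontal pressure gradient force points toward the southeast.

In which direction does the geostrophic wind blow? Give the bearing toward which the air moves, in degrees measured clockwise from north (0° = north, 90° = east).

045°

The pressure-gradient force points toward the southeast (bearing 135°).
Geostrophic balance: in the Southern Hemisphere the Coriolis force deflects motion to the left, so the geostrophic wind blows 90° to the left of the pressure-gradient force (low pressure on the right).
Rotating 135° by 90° counterclockwise gives 045° — the wind blows toward the northeast.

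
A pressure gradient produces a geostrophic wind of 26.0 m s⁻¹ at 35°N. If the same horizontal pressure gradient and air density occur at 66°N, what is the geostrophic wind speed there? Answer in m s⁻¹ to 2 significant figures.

With the same pressure gradient and density, V_g ∝ 1/f ∝ 1/sin φ.
V₂ = V₁ · sin φ₁ / sin φ₂ = 26.0 × sin 35° / sin 66°
V₂ = 26.0 × 0.5736/0.9135 = 16 m s⁻¹

16 m s⁻¹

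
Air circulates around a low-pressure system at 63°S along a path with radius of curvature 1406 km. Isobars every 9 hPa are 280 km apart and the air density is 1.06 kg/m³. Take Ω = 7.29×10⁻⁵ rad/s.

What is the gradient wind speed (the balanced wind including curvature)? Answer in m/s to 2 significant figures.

21 m/s

Coriolis parameter at 63°S:
f = 2Ω sin φ = 2 × 7.29×10⁻⁵ × sin 63° = 1.30×10⁻⁴ s⁻¹
Pressure gradient: |∂P/∂n| = 900 Pa / 280000 m = 3.21×10⁻³ Pa/m
Geostrophic speed: V_g = |∂P/∂n|/(fρ) = 3.21×10⁻³/(1.30×10⁻⁴ × 1.06) = 23.3 m/s
Around a low, centrifugal force acts outward with Coriolis, so pressure-gradient force balances both:
(1/ρ)|∂P/∂n| = fV + V²/R  →  V² + fR·V − fR·V_g = 0
With fR = 1.30×10⁻⁴ × 1406×10³ m = 183 m/s:
V = [−fR + √((fR)² + 4 fR V_g)]/2 = [−183 + √(183² + 4×183×23.3)]/2 = 20.9 m/s
Subgeostrophic (V < V_g = 23.3 m/s), as expected around a low.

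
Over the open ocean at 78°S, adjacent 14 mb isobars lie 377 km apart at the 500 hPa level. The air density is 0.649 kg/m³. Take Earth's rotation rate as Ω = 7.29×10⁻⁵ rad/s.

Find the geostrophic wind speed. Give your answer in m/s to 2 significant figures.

Coriolis parameter at 78°S:
f = 2Ω sin φ = 2 × 7.29×10⁻⁵ × sin 78° = 1.43×10⁻⁴ s⁻¹
Pressure gradient: |∂P/∂n| = 1400 Pa / 377000 m = 3.71×10⁻³ Pa/m
Geostrophic balance (pressure-gradient force = Coriolis force):
V_g = (1/(fρ)) |∂P/∂n| = 3.71×10⁻³ / (1.43×10⁻⁴ × 0.649) = 40.1 m/s

40 m/s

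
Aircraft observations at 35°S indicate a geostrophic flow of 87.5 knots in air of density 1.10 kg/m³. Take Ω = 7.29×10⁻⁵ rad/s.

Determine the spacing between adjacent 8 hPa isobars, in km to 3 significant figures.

193 km

Coriolis parameter at 35°S:
f = 2Ω sin φ = 2 × 7.29×10⁻⁵ × sin 35° = 8.36×10⁻⁵ s⁻¹
Wind speed in SI: 87.5 knots = 45.0 m/s
Geostrophic balance rearranged: |∂P/∂n| = f ρ V_g
|∂P/∂n| = 8.36×10⁻⁵ × 1.10 × 45.0 = 4.14×10⁻³ Pa/m
Isobar spacing: Δn = ΔP/|∂P/∂n| = 800 Pa / 4.14×10⁻³ Pa/m = 193198 m ≈ 193 km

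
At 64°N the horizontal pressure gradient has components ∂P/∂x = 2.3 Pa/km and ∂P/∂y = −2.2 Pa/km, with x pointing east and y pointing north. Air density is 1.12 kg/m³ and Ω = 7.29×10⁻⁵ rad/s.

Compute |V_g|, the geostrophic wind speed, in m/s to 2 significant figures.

Coriolis parameter at 64°N:
f = 2Ω sin φ = 2 × 7.29×10⁻⁵ × sin 64° = 1.31×10⁻⁴ s⁻¹
Component geostrophic relations (x east, y north):
u_g = −(1/(fρ)) ∂P/∂y,  v_g = (1/(fρ)) ∂P/∂x
u_g = −(−2.2×10⁻³)/(1.31×10⁻⁴ × 1.12) = 15.0 m/s;  v_g = (2.3×10⁻³)/(1.31×10⁻⁴ × 1.12) = 15.7 m/s
|V_g| = √(u_g² + v_g²) = 21.7 m/s

22 m/s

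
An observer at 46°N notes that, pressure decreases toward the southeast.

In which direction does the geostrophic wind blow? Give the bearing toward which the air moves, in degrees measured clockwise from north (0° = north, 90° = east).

The pressure-gradient force points toward the southeast (bearing 135°).
Geostrophic balance: in the Northern Hemisphere the Coriolis force deflects motion to the right, so the geostrophic wind blows 90° to the right of the pressure-gradient force (low pressure on the left).
Rotating 135° by 90° clockwise gives 225° — the wind blows toward the southwest.

225°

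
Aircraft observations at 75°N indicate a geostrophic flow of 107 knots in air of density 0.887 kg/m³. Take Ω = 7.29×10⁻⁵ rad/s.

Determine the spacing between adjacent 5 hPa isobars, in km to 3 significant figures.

72.7 km

Coriolis parameter at 75°N:
f = 2Ω sin φ = 2 × 7.29×10⁻⁵ × sin 75° = 1.41×10⁻⁴ s⁻¹
Wind speed in SI: 107 knots = 55.0 m/s
Geostrophic balance rearranged: |∂P/∂n| = f ρ V_g
|∂P/∂n| = 1.41×10⁻⁴ × 0.887 × 55.0 = 6.88×10⁻³ Pa/m
Isobar spacing: Δn = ΔP/|∂P/∂n| = 500 Pa / 6.88×10⁻³ Pa/m = 72715 m ≈ 72.7 km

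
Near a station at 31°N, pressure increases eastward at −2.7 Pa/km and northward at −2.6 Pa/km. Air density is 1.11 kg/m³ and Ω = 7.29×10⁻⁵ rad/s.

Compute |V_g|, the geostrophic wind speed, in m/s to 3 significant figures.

45.0 m/s

Coriolis parameter at 31°N:
f = 2Ω sin φ = 2 × 7.29×10⁻⁵ × sin 31° = 7.51×10⁻⁵ s⁻¹
Component geostrophic relations (x east, y north):
u_g = −(1/(fρ)) ∂P/∂y,  v_g = (1/(fρ)) ∂P/∂x
u_g = −(−2.6×10⁻³)/(7.51×10⁻⁵ × 1.11) = 31.2 m/s;  v_g = (−2.7×10⁻³)/(7.51×10⁻⁵ × 1.11) = −32.4 m/s
|V_g| = √(u_g² + v_g²) = 45.0 m/s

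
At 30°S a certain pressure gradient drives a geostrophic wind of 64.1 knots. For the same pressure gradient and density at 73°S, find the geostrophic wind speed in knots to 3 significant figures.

With the same pressure gradient and density, V_g ∝ 1/f ∝ 1/sin φ.
V₂ = V₁ · sin φ₁ / sin φ₂ = 64.1 × sin 30° / sin 73°
V₂ = 64.1 × 0.5000/0.9563 = 33.5 knots

33.5 knots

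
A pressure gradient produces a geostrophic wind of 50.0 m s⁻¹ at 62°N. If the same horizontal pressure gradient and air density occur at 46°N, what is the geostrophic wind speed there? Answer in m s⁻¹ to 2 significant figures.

With the same pressure gradient and density, V_g ∝ 1/f ∝ 1/sin φ.
V₂ = V₁ · sin φ₁ / sin φ₂ = 50.0 × sin 62° / sin 46°
V₂ = 50.0 × 0.8829/0.7193 = 61 m s⁻¹

61 m s⁻¹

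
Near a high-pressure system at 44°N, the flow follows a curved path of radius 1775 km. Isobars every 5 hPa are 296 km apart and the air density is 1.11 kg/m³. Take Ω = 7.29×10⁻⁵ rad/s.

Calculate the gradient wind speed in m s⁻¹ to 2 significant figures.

17 m s⁻¹

Coriolis parameter at 44°N:
f = 2Ω sin φ = 2 × 7.29×10⁻⁵ × sin 44° = 1.01×10⁻⁴ s⁻¹
Pressure gradient: |∂P/∂n| = 500 Pa / 296000 m = 1.69×10⁻³ Pa/m
Geostrophic speed: V_g = |∂P/∂n|/(fρ) = 1.69×10⁻³/(1.01×10⁻⁴ × 1.11) = 15.0 m/s
Around a high, pressure-gradient force acts outward with centrifugal, so Coriolis balances both:
fV = (1/ρ)|∂P/∂n| + V²/R  →  V² − fR·V + fR·V_g = 0
With fR = 1.01×10⁻⁴ × 1775×10³ m = 180 m/s:
V = [fR − √((fR)² − 4 fR V_g)]/2 = [180 − √(180² − 4×180×15)]/2 = 16.5 m/s
Supergeostrophic (V > V_g = 15 m/s), as expected around a high.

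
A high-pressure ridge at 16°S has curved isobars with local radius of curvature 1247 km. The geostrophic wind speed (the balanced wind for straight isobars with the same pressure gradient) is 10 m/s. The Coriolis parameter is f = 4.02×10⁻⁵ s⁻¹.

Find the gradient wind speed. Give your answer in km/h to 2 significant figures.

50 km/h

Around a high, pressure-gradient force acts outward with centrifugal, so Coriolis balances both:
fV = (1/ρ)|∂P/∂n| + V²/R  →  V² − fR·V + fR·V_g = 0
With fR = 4.02×10⁻⁵ × 1247×10³ m = 50.1 m/s:
V = [fR − √((fR)² − 4 fR V_g)]/2 = [50.1 − √(50.1² − 4×50.1×10)]/2 = 13.8 m/s
Supergeostrophic (V > V_g = 10 m/s), as expected around a high.
Converting: 13.8 m/s × 3.6 = 50 km/h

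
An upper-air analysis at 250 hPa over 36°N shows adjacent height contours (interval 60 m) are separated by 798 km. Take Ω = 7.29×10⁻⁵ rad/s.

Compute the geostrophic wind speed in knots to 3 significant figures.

Coriolis parameter at 36°N:
f = 2Ω sin φ = 2 × 7.29×10⁻⁵ × sin 36° = 8.57×10⁻⁵ s⁻¹
Height gradient: |∂Z/∂n| = 60 m / 798000 m = 7.52×10⁻⁵
On a pressure surface, geostrophic balance gives V_g = (g/f)|∂Z/∂n|:
V_g = 9.81 × 7.52×10⁻⁵ / 8.57×10⁻⁵ = 8.61 m/s
Converting: 8.61 m/s × 1.944 = 16.7 knots

16.7 knots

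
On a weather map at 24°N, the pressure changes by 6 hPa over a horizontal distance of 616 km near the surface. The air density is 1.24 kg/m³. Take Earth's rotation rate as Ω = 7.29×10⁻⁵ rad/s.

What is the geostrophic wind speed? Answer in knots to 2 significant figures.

Coriolis parameter at 24°N:
f = 2Ω sin φ = 2 × 7.29×10⁻⁵ × sin 24° = 5.93×10⁻⁵ s⁻¹
Pressure gradient: |∂P/∂n| = 600 Pa / 616000 m = 9.74×10⁻⁴ Pa/m
Geostrophic balance (pressure-gradient force = Coriolis force):
V_g = (1/(fρ)) |∂P/∂n| = 9.74×10⁻⁴ / (5.93×10⁻⁵ × 1.24) = 13.2 m/s
Converting: 13.2 m/s × 1.944 = 26 knots

26 knots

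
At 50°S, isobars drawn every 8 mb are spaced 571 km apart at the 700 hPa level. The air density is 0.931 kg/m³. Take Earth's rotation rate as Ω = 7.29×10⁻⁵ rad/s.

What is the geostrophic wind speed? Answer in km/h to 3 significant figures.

Coriolis parameter at 50°S:
f = 2Ω sin φ = 2 × 7.29×10⁻⁵ × sin 50° = 1.12×10⁻⁴ s⁻¹
Pressure gradient: |∂P/∂n| = 800 Pa / 571000 m = 1.40×10⁻³ Pa/m
Geostrophic balance (pressure-gradient force = Coriolis force):
V_g = (1/(fρ)) |∂P/∂n| = 1.40×10⁻³ / (1.12×10⁻⁴ × 0.931) = 13.5 m/s
Converting: 13.5 m/s × 3.6 = 48.5 km/h

48.5 km/h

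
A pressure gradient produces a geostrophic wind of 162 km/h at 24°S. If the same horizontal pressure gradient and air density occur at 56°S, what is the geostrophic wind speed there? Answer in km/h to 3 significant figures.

79.5 km/h

With the same pressure gradient and density, V_g ∝ 1/f ∝ 1/sin φ.
V₂ = V₁ · sin φ₁ / sin φ₂ = 162 × sin 24° / sin 56°
V₂ = 162 × 0.4067/0.8290 = 79.5 km/h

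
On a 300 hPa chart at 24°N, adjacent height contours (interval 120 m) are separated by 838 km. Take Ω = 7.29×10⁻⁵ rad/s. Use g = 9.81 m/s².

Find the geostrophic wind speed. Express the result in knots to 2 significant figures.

46 knots

Coriolis parameter at 24°N:
f = 2Ω sin φ = 2 × 7.29×10⁻⁵ × sin 24° = 5.93×10⁻⁵ s⁻¹
Height gradient: |∂Z/∂n| = 120 m / 838000 m = 1.43×10⁻⁴
On a pressure surface, geostrophic balance gives V_g = (g/f)|∂Z/∂n|:
V_g = 9.81 × 1.43×10⁻⁴ / 5.93×10⁻⁵ = 23.7 m/s
Converting: 23.7 m/s × 1.944 = 46 knots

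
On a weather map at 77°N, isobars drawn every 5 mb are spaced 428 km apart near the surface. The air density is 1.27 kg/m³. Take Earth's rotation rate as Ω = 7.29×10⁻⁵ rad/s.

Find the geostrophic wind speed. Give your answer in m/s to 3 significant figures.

Coriolis parameter at 77°N:
f = 2Ω sin φ = 2 × 7.29×10⁻⁵ × sin 77° = 1.42×10⁻⁴ s⁻¹
Pressure gradient: |∂P/∂n| = 500 Pa / 428000 m = 1.17×10⁻³ Pa/m
Geostrophic balance (pressure-gradient force = Coriolis force):
V_g = (1/(fρ)) |∂P/∂n| = 1.17×10⁻³ / (1.42×10⁻⁴ × 1.27) = 6.48 m/s

6.48 m/s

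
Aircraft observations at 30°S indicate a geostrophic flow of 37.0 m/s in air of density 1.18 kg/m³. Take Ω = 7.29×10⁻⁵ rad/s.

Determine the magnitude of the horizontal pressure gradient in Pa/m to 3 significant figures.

3.18×10⁻³ Pa/m

Coriolis parameter at 30°S:
f = 2Ω sin φ = 2 × 7.29×10⁻⁵ × sin 30° = 7.29×10⁻⁵ s⁻¹
Geostrophic balance rearranged: |∂P/∂n| = f ρ V_g
|∂P/∂n| = 7.29×10⁻⁵ × 1.18 × 37.0 = 3.18×10⁻³ Pa/m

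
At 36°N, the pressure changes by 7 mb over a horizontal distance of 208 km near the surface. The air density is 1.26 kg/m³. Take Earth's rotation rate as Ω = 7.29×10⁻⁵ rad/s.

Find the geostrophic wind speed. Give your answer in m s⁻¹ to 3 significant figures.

Coriolis parameter at 36°N:
f = 2Ω sin φ = 2 × 7.29×10⁻⁵ × sin 36° = 8.57×10⁻⁵ s⁻¹
Pressure gradient: |∂P/∂n| = 700 Pa / 208000 m = 3.37×10⁻³ Pa/m
Geostrophic balance (pressure-gradient force = Coriolis force):
V_g = (1/(fρ)) |∂P/∂n| = 3.37×10⁻³ / (8.57×10⁻⁵ × 1.26) = 31.2 m/s

31.2 m s⁻¹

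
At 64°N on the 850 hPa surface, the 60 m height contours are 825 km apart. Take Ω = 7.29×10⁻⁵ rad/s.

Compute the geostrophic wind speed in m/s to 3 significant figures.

5.44 m/s

Coriolis parameter at 64°N:
f = 2Ω sin φ = 2 × 7.29×10⁻⁵ × sin 64° = 1.31×10⁻⁴ s⁻¹
Height gradient: |∂Z/∂n| = 60 m / 825000 m = 7.27×10⁻⁵
On a pressure surface, geostrophic balance gives V_g = (g/f)|∂Z/∂n|:
V_g = 9.81 × 7.27×10⁻⁵ / 1.31×10⁻⁴ = 5.44 m/s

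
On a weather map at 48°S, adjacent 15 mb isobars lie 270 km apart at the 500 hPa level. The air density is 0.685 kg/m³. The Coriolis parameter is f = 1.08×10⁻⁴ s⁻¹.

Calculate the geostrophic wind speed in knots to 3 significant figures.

146 knots

Pressure gradient: |∂P/∂n| = 1500 Pa / 270000 m = 5.56×10⁻³ Pa/m
Geostrophic balance (pressure-gradient force = Coriolis force):
V_g = (1/(fρ)) |∂P/∂n| = 5.56×10⁻³ / (1.08×10⁻⁴ × 0.685) = 75.1 m/s
Converting: 75.1 m/s × 1.944 = 146 knots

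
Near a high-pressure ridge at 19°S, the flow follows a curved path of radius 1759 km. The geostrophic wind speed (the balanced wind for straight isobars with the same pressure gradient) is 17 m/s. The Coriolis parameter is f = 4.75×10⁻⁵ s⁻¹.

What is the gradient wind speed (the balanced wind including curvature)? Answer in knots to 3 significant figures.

Around a high, pressure-gradient force acts outward with centrifugal, so Coriolis balances both:
fV = (1/ρ)|∂P/∂n| + V²/R  →  V² − fR·V + fR·V_g = 0
With fR = 4.75×10⁻⁵ × 1759×10³ m = 83.6 m/s:
V = [fR − √((fR)² − 4 fR V_g)]/2 = [83.6 − √(83.6² − 4×83.6×17)]/2 = 23.8 m/s
Supergeostrophic (V > V_g = 17 m/s), as expected around a high.
Converting: 23.8 m/s × 1.944 = 46.2 knots

46.2 knots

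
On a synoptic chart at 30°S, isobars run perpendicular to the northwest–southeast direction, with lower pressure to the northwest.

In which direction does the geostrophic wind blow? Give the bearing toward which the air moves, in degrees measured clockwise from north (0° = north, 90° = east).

The pressure-gradient force points toward the northwest (bearing 315°).
Geostrophic balance: in the Southern Hemisphere the Coriolis force deflects motion to the left, so the geostrophic wind blows 90° to the left of the pressure-gradient force (low pressure on the right).
Rotating 315° by 90° counterclockwise gives 225° — the wind blows toward the southwest.

225°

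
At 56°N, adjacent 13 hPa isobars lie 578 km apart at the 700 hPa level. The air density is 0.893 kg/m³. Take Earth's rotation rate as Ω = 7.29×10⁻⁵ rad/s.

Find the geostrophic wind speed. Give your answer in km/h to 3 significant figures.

75.0 km/h

Coriolis parameter at 56°N:
f = 2Ω sin φ = 2 × 7.29×10⁻⁵ × sin 56° = 1.21×10⁻⁴ s⁻¹
Pressure gradient: |∂P/∂n| = 1300 Pa / 578000 m = 2.25×10⁻³ Pa/m
Geostrophic balance (pressure-gradient force = Coriolis force):
V_g = (1/(fρ)) |∂P/∂n| = 2.25×10⁻³ / (1.21×10⁻⁴ × 0.893) = 20.8 m/s
Converting: 20.8 m/s × 3.6 = 75.0 km/h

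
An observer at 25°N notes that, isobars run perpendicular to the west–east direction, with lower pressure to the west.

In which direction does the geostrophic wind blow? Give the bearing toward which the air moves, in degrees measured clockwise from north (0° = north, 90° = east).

The pressure-gradient force points toward the west (bearing 270°).
Geostrophic balance: in the Northern Hemisphere the Coriolis force deflects motion to the right, so the geostrophic wind blows 90° to the right of the pressure-gradient force (low pressure on the left).
Rotating 270° by 90° clockwise gives 000° — the wind blows toward the north.

000°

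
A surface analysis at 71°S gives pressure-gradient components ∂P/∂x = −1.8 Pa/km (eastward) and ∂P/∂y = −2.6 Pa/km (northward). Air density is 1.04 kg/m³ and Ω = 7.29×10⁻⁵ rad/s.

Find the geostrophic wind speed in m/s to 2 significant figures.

22 m/s

Coriolis parameter at 71°S:
f = 2Ω sin φ = 2 × 7.29×10⁻⁵ × sin 71° = 1.38×10⁻⁴ s⁻¹
In the Southern Hemisphere f is negative: f = −1.38×10⁻⁴ s⁻¹.
Component geostrophic relations (x east, y north):
u_g = −(1/(fρ)) ∂P/∂y,  v_g = (1/(fρ)) ∂P/∂x
u_g = −(−2.6×10⁻³)/(−1.38×10⁻⁴ × 1.04) = −18.1 m/s;  v_g = (−1.8×10⁻³)/(−1.38×10⁻⁴ × 1.04) = 12.6 m/s
|V_g| = √(u_g² + v_g²) = 22.1 m/s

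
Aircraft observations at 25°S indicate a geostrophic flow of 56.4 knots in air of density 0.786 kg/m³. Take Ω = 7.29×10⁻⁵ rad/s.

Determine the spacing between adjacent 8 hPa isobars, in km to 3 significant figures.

569 km

Coriolis parameter at 25°S:
f = 2Ω sin φ = 2 × 7.29×10⁻⁵ × sin 25° = 6.16×10⁻⁵ s⁻¹
Wind speed in SI: 56.4 knots = 29.0 m/s
Geostrophic balance rearranged: |∂P/∂n| = f ρ V_g
|∂P/∂n| = 6.16×10⁻⁵ × 0.786 × 29.0 = 1.41×10⁻³ Pa/m
Isobar spacing: Δn = ΔP/|∂P/∂n| = 800 Pa / 1.41×10⁻³ Pa/m = 569304 m ≈ 569 km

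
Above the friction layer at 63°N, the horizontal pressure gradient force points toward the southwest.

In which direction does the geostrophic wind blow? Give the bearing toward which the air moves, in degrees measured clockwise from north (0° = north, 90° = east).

The pressure-gradient force points toward the southwest (bearing 225°).
Geostrophic balance: in the Northern Hemisphere the Coriolis force deflects motion to the right, so the geostrophic wind blows 90° to the right of the pressure-gradient force (low pressure on the left).
Rotating 225° by 90° clockwise gives 315° — the wind blows toward the northwest.

315°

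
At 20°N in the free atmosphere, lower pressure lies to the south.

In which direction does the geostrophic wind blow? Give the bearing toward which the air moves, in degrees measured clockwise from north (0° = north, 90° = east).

The pressure-gradient force points toward the south (bearing 180°).
Geostrophic balance: in the Northern Hemisphere the Coriolis force deflects motion to the right, so the geostrophic wind blows 90° to the right of the pressure-gradient force (low pressure on the left).
Rotating 180° by 90° clockwise gives 270° — the wind blows toward the west.

270°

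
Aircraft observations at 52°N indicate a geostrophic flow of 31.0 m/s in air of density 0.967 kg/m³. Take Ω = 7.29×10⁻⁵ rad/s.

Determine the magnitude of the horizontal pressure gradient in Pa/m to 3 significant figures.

3.44×10⁻³ Pa/m

Coriolis parameter at 52°N:
f = 2Ω sin φ = 2 × 7.29×10⁻⁵ × sin 52° = 1.15×10⁻⁴ s⁻¹
Geostrophic balance rearranged: |∂P/∂n| = f ρ V_g
|∂P/∂n| = 1.15×10⁻⁴ × 0.967 × 31.0 = 3.44×10⁻³ Pa/m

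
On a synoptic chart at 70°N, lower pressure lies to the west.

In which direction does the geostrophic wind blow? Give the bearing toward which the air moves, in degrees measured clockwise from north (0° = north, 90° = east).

000°

The pressure-gradient force points toward the west (bearing 270°).
Geostrophic balance: in the Northern Hemisphere the Coriolis force deflects motion to the right, so the geostrophic wind blows 90° to the right of the pressure-gradient force (low pressure on the left).
Rotating 270° by 90° clockwise gives 000° — the wind blows toward the north.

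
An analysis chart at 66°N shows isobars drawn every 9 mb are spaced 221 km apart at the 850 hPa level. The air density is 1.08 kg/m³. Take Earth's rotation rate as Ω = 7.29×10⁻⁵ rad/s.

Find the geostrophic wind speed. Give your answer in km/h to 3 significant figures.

102 km/h

Coriolis parameter at 66°N:
f = 2Ω sin φ = 2 × 7.29×10⁻⁵ × sin 66° = 1.33×10⁻⁴ s⁻¹
Pressure gradient: |∂P/∂n| = 900 Pa / 221000 m = 4.07×10⁻³ Pa/m
Geostrophic balance (pressure-gradient force = Coriolis force):
V_g = (1/(fρ)) |∂P/∂n| = 4.07×10⁻³ / (1.33×10⁻⁴ × 1.08) = 28.3 m/s
Converting: 28.3 m/s × 3.6 = 102 km/h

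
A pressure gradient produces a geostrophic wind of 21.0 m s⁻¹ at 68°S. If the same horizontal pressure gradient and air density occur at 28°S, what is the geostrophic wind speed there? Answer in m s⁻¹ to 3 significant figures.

With the same pressure gradient and density, V_g ∝ 1/f ∝ 1/sin φ.
V₂ = V₁ · sin φ₁ / sin φ₂ = 21.0 × sin 68° / sin 28°
V₂ = 21.0 × 0.9272/0.4695 = 41.5 m s⁻¹

41.5 m s⁻¹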